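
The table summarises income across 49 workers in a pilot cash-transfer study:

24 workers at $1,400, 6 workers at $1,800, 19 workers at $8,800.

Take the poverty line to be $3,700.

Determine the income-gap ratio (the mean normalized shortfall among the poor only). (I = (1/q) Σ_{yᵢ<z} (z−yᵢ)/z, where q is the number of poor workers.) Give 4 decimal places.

0.6000

Below the line: 24×$1,400, 6×$1,800 (q = 30 of N = 49).
Relative gaps: 0.6216 (×24), 0.5135 (×6); sum = 18.000000.
I averages over the q = 30 poor units only: 18.000000 / 30 = 0.6000.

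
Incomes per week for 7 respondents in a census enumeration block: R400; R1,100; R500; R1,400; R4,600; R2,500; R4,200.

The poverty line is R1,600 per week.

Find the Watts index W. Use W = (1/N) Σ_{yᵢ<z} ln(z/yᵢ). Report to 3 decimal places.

0.437

Incomes under z: R400, R500, R1,100, R1,400 (q = 4 of N = 7).
Log shortfalls: ln(1600/400) = 1.3863; ln(1600/500) = 1.1632; ln(1600/1100) = 0.3747; ln(1600/1400) = 0.1335.
W = 3.057670 / 7 = 0.437.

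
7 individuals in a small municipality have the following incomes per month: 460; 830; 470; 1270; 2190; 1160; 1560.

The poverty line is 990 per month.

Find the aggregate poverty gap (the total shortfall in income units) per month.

1210

Below z: 460, 470, 830 (q = 3 of N = 7).
Individual gaps: 990−460 = 530; 990−470 = 520; 990−830 = 160.
Aggregate gap = 1210.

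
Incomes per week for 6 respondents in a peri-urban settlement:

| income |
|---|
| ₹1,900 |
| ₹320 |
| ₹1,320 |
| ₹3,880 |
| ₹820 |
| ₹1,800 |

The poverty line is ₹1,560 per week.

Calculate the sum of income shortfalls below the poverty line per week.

Incomes under z: ₹320, ₹820, ₹1,320 (q = 3 of N = 6).
Individual gaps: 1560−320 = 1240; 1560−820 = 740; 1560−1320 = 240.
Aggregate gap = ₹2,220.

₹2,220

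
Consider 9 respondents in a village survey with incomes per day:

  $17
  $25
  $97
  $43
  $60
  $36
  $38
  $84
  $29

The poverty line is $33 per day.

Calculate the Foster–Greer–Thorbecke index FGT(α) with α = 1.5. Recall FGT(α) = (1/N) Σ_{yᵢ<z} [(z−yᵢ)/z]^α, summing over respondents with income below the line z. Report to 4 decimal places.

0.0555

Below the line: $17, $25, $29 (q = 3 of N = 9).
Gap ratios (z−y)/z: (33−17)/33 = 0.4848; (33−25)/33 = 0.2424; (33−29)/33 = 0.1212.
Raised to α = 1.5: 0.33761; 0.11936; 0.04220.
Sum = 0.499167; FGT(1.5) = 0.499167 / 9 = 0.0555.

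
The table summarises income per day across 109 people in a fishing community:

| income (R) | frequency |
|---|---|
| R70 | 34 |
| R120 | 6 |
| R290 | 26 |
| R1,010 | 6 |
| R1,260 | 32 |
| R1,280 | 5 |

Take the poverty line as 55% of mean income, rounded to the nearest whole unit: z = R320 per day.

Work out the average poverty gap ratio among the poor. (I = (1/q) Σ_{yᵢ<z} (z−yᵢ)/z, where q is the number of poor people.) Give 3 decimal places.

Poor units: 34×R70, 6×R120, 26×R290 (q = 66 of N = 109).
Relative gaps: 0.7812 (×34), 0.6250 (×6), 0.0938 (×26); sum = 32.750000.
The income-gap ratio divides by q (the poor only): 32.750000 / 66 = 0.496.

0.496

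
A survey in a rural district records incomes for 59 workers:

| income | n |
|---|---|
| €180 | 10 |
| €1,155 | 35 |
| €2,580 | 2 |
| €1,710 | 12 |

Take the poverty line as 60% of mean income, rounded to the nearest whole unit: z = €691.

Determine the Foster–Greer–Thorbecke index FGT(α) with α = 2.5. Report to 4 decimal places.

Incomes under z: 10×€180 (q = 10 of N = 59).
Relative gaps: (691−180)/691 = 0.7395 (×10).
Raised to α = 2.5: 0.47028 (×10).
Sum = 4.702807; FGT(2.5) = 4.702807 / 59 = 0.0797.

0.0797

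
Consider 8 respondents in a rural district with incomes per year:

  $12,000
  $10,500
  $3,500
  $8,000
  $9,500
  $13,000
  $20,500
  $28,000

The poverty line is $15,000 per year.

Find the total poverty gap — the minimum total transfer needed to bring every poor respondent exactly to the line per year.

$33,500

Below the line: $3,500, $8,000, $9,500, $10,500, $12,000, $13,000 (q = 6 of N = 8).
Individual gaps: 15000−3500 = 11500; 15000−8000 = 7000; 15000−9500 = 5500; 15000−10500 = 4500; 15000−12000 = 3000; 15000−13000 = 2000.
Aggregate gap = $33,500.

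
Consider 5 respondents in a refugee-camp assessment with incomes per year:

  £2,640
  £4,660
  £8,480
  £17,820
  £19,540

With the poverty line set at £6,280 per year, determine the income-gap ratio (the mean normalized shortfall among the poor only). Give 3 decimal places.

Poor units: £2,640, £4,660 (q = 2 of N = 5).
Relative gaps: 0.5796, 0.2580; sum = 0.837580.
The income-gap ratio divides by q (the poor only): 0.837580 / 2 = 0.419.

0.419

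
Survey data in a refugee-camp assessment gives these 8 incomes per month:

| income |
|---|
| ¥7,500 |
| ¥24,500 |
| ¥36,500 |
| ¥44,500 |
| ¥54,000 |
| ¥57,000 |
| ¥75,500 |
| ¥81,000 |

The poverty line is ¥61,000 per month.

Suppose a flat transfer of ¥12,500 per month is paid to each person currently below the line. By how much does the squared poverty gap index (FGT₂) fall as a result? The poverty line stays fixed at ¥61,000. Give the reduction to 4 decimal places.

0.0912

Before: below the line — ¥7,500, ¥24,500, ¥36,500, ¥44,500, ¥54,000, ¥57,000; squared poverty gap index (FGT₂) = 0.172400.
After the ¥12,500 transfer: below the line — ¥20,000, ¥37,000, ¥49,000, ¥57,000; squared poverty gap index (FGT₂) = 0.081195.
Reduction = 0.172400 − 0.081195 = 0.0912.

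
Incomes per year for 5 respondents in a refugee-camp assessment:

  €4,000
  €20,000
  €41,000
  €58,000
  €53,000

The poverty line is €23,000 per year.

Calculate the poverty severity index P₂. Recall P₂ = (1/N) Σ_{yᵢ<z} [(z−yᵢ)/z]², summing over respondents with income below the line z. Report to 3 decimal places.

0.140

Below z: €4,000, €20,000 (q = 2 of N = 5).
Gap ratios (z−y)/z: (23000−4000)/23000 = 0.8261; (23000−20000)/23000 = 0.1304.
Squared: 0.6824; 0.0170.
Sum = 0.699433; P₂ = 0.699433 / 5 = 0.140.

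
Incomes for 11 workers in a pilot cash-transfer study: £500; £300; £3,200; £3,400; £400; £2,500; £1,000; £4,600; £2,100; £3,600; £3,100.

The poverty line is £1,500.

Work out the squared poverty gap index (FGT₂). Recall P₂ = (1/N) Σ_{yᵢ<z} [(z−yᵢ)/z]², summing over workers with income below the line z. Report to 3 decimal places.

Below the line: £300, £400, £500, £1,000 (q = 4 of N = 11).
Relative gaps: (1500−300)/1500 = 0.8000; (1500−400)/1500 = 0.7333; (1500−500)/1500 = 0.6667; (1500−1000)/1500 = 0.3333.
Squared: 0.6400; 0.5378; 0.4444; 0.1111.
Sum = 1.733333; P₂ = 1.733333 / 11 = 0.158.

0.158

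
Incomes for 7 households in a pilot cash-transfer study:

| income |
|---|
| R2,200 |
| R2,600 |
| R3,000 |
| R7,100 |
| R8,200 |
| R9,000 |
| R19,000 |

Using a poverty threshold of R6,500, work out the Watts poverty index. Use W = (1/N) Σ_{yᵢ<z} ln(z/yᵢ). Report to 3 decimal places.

0.396

Below the line: R2,200, R2,600, R3,000 (q = 3 of N = 7).
Log shortfalls: ln(6500/2200) = 1.0833; ln(6500/2600) = 0.9163; ln(6500/3000) = 0.7732.
W = 2.772825 / 7 = 0.396.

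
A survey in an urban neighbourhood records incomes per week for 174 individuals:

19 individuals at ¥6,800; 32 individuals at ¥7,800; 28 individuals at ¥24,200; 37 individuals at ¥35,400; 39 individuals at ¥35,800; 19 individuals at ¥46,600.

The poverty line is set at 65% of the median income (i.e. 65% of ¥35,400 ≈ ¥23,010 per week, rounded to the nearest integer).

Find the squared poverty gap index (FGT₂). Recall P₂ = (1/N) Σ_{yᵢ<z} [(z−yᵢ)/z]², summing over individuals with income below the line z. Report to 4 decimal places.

0.1345

Below z: 19×¥6,800, 32×¥7,800 (q = 51 of N = 174).
Normalized shortfalls: (23010−6800)/23010 = 0.7045 (×19); (23010−7800)/23010 = 0.6610 (×32).
Squared: 0.4963 (×19); 0.4369 (×32).
Sum = 23.411640; P₂ = 23.411640 / 174 = 0.1345.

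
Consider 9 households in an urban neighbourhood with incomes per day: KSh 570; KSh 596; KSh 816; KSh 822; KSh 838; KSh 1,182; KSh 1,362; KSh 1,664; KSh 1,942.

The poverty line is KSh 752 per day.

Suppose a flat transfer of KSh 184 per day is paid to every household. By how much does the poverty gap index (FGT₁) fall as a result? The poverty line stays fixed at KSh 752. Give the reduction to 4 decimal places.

Before: below the line — KSh 570, KSh 596; poverty gap index (FGT₁) = 0.049941.
After the KSh 184 transfer: below the line — none; poverty gap index (FGT₁) = 0.000000.
Reduction = 0.049941 − 0.000000 = 0.0499.

0.0499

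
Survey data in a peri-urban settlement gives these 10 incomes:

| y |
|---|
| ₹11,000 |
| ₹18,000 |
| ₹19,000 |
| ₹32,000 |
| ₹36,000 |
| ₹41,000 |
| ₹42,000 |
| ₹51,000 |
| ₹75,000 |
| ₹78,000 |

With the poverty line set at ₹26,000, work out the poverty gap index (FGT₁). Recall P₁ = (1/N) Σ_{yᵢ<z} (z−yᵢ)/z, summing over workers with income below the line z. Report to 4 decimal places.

Below z: ₹11,000, ₹18,000, ₹19,000 (q = 3 of N = 10).
Normalized shortfalls: (26000−11000)/26000 = 0.5769; (26000−18000)/26000 = 0.3077; (26000−19000)/26000 = 0.2692.
Σ = 1.153846. Dividing by the full population N = 10 gives P₁ = 0.1154.

0.1154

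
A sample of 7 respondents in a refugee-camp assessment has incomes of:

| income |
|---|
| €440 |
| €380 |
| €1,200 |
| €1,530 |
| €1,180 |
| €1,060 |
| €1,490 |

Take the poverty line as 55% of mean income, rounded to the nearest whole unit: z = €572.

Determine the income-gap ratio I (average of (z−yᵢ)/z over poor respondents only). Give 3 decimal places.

0.283

Incomes under z: €380, €440 (q = 2 of N = 7).
Shortfall ratios (z−y)/z: 0.3357, 0.2308; sum = 0.566434.
I averages over the q = 2 poor units only: 0.566434 / 2 = 0.283.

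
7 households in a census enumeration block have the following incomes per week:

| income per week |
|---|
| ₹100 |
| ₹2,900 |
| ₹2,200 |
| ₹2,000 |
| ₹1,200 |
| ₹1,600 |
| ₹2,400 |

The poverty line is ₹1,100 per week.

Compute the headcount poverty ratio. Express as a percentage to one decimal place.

1 of the 7 households have income below ₹1,100.
H = 1/7 = 14.3%.

14.3%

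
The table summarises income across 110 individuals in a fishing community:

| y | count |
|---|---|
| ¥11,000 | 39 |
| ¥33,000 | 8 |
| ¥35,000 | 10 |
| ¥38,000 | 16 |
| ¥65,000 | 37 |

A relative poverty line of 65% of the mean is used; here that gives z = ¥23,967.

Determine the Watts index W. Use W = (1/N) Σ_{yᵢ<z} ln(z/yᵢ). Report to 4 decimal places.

0.2761

Poor units: 39×¥11,000 (q = 39 of N = 110).
Log shortfalls: ln(23967/11000) = 0.7788 (×39).
W = 30.372522 / 110 = 0.2761.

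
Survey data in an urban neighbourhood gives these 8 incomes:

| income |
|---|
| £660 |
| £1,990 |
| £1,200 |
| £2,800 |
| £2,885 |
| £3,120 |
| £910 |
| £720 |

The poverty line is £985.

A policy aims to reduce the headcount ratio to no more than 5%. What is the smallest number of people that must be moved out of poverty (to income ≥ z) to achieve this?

3

Currently q = 3 of N = 8 are below the line (H = 0.375).
A headcount ratio of at most 5% allows at most ⌊0.05 × 8⌋ = 0 poor people.
So at least 3 − 0 = 3 must be lifted.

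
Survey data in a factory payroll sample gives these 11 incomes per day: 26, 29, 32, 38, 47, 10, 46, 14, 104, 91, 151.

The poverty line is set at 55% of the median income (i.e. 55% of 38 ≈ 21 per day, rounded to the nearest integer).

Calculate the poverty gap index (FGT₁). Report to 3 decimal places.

0.078

Below z: 10, 14 (q = 2 of N = 11).
Shortfall ratios: (21−10)/21 = 0.5238; (21−14)/21 = 0.3333.
Σ = 0.857143. Dividing by the full population N = 11 gives P₁ = 0.078.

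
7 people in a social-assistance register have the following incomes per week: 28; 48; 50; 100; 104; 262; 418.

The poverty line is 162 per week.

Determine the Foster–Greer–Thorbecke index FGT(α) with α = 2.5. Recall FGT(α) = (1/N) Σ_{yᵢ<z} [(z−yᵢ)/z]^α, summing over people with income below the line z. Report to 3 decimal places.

0.229

Poor units: 28, 48, 50, 100, 104 (q = 5 of N = 7).
Shortfall ratios: (162−28)/162 = 0.8272; (162−48)/162 = 0.7037; (162−50)/162 = 0.6914; (162−100)/162 = 0.3827; (162−104)/162 = 0.3580.
Raised to α = 2.5: 0.62226; 0.41541; 0.39743; 0.09061; 0.07670.
Sum = 1.602410; FGT(2.5) = 1.602410 / 7 = 0.229.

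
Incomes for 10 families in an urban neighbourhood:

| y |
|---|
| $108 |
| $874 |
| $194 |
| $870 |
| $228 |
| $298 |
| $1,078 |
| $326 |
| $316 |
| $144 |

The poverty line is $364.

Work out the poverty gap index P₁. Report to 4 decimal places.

Incomes under z: $108, $144, $194, $228, $298, $316, $326 (q = 7 of N = 10).
Shortfall ratios: (364−108)/364 = 0.7033; (364−144)/364 = 0.6044; (364−194)/364 = 0.4670; (364−228)/364 = 0.3736; (364−298)/364 = 0.1813; (364−316)/364 = 0.1319; (364−326)/364 = 0.1044.
Σ = 2.565934. Dividing by the full population N = 10 gives P₁ = 0.2566.

0.2566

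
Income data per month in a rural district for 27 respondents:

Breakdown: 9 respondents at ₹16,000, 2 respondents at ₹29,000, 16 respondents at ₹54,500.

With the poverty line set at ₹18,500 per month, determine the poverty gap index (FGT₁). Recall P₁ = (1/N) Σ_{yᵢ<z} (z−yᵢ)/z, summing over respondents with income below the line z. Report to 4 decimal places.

0.0450

Incomes under z: 9×₹16,000 (q = 9 of N = 27).
Gap ratios (z−y)/z: (18500−16000)/18500 = 0.1351 (×9).
Σ = 1.216216. Dividing by the full population N = 27 gives P₁ = 0.0450.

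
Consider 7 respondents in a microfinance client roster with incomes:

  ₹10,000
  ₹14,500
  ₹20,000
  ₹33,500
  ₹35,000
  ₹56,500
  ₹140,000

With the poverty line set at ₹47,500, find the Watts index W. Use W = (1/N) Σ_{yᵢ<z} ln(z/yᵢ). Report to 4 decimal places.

Poor units: ₹10,000, ₹14,500, ₹20,000, ₹33,500, ₹35,000 (q = 5 of N = 7).
Log shortfalls: ln(47500/10000) = 1.5581; ln(47500/14500) = 1.1866; ln(47500/20000) = 0.8650; ln(47500/33500) = 0.3492; ln(47500/35000) = 0.3054.
W = 4.264289 / 7 = 0.6092.

0.6092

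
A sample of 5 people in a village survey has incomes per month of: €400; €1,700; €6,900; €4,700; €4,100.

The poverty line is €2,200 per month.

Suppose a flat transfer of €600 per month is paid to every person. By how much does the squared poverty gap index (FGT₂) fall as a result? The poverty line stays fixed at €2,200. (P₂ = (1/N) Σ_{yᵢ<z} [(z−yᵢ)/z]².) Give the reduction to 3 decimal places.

0.085

Before: below the line — €400, €1,700; squared poverty gap index (FGT₂) = 0.14421.
After the €600 transfer: below the line — €1,000; squared poverty gap index (FGT₂) = 0.05950.
Reduction = 0.14421 − 0.05950 = 0.085.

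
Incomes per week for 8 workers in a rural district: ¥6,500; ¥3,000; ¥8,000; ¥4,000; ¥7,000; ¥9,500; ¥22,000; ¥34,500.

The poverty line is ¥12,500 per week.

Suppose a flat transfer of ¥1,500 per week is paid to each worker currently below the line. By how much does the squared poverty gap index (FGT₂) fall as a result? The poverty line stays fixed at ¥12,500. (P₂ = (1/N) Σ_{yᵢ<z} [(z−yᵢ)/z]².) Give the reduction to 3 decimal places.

0.078

Before: below the line — ¥3,000, ¥4,000, ¥6,500, ¥7,000, ¥8,000, ¥9,500; squared poverty gap index (FGT₂) = 0.20640.
After the ¥1,500 transfer: below the line — ¥4,500, ¥5,500, ¥8,000, ¥8,500, ¥9,500, ¥11,000; squared poverty gap index (FGT₂) = 0.12840.
Reduction = 0.20640 − 0.12840 = 0.078.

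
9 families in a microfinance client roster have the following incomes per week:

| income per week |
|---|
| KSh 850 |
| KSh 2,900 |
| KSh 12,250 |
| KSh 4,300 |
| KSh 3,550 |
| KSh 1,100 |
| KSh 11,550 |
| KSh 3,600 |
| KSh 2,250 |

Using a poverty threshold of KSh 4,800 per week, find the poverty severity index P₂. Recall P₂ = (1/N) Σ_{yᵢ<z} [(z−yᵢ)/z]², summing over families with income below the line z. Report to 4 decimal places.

0.2057

Below the line: KSh 850, KSh 1,100, KSh 2,250, KSh 2,900, KSh 3,550, KSh 3,600, KSh 4,300 (q = 7 of N = 9).
Normalized shortfalls: (4800−850)/4800 = 0.8229; (4800−1100)/4800 = 0.7708; (4800−2250)/4800 = 0.5312; (4800−2900)/4800 = 0.3958; (4800−3550)/4800 = 0.2604; (4800−3600)/4800 = 0.2500; (4800−4300)/4800 = 0.1042.
Squared: 0.6772; 0.5942; 0.2822; 0.1567; 0.0678; 0.0625; 0.0109.
Sum = 1.851454; P₂ = 1.851454 / 9 = 0.2057.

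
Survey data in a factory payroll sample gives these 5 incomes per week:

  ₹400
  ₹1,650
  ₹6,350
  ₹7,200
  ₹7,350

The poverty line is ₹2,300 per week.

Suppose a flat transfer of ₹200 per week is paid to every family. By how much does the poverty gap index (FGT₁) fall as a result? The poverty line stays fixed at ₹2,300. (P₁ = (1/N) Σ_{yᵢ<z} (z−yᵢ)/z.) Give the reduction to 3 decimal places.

Before: below the line — ₹400, ₹1,650; poverty gap index (FGT₁) = 0.22174.
After the ₹200 transfer: below the line — ₹600, ₹1,850; poverty gap index (FGT₁) = 0.18696.
Reduction = 0.22174 − 0.18696 = 0.035.

0.035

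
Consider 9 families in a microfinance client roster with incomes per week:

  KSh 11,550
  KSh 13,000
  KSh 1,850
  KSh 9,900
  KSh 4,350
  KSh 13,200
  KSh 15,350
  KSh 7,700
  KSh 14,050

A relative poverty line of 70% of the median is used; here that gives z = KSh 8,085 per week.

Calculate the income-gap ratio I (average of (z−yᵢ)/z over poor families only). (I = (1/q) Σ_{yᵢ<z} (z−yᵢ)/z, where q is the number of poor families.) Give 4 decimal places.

0.4269

Below the line: KSh 1,850, KSh 4,350, KSh 7,700 (q = 3 of N = 9).
Relative gaps: 0.7712, 0.4620, 0.0476; sum = 1.280767.
The income-gap ratio divides by q (the poor only): 1.280767 / 3 = 0.4269.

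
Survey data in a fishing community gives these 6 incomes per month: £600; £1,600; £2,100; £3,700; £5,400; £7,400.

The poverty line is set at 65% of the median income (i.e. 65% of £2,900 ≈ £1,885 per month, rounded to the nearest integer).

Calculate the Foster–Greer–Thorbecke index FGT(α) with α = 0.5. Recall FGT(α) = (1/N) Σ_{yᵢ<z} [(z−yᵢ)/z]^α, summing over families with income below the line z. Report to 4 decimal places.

0.2024

Incomes under z: £600, £1,600 (q = 2 of N = 6).
Shortfall ratios: (1885−600)/1885 = 0.6817; (1885−1600)/1885 = 0.1512.
Raised to α = 0.5: 0.82565; 0.38884.
Sum = 1.214486; FGT(0.5) = 1.214486 / 6 = 0.2024.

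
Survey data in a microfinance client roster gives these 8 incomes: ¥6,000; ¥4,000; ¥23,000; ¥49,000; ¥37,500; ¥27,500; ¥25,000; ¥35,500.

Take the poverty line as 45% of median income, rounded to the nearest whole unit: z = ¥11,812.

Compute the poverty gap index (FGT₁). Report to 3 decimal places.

Below z: ¥4,000, ¥6,000 (q = 2 of N = 8).
Shortfall ratios: (11812−4000)/11812 = 0.6614; (11812−6000)/11812 = 0.4920.
Sum of shortfalls = 1.153403; P₁ averages over all N: 1.153403 / 8 = 0.144.

0.144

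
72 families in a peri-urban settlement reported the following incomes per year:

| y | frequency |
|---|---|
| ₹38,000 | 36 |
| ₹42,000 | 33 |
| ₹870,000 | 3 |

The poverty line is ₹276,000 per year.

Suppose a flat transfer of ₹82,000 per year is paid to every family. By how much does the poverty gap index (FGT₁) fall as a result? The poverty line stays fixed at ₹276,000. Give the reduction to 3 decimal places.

Before: below the line — 36×₹38,000, 33×₹42,000; poverty gap index (FGT₁) = 0.81975.
After the ₹82,000 transfer: below the line — 36×₹120,000, 33×₹124,000; poverty gap index (FGT₁) = 0.53502.
Reduction = 0.81975 − 0.53502 = 0.285.

0.285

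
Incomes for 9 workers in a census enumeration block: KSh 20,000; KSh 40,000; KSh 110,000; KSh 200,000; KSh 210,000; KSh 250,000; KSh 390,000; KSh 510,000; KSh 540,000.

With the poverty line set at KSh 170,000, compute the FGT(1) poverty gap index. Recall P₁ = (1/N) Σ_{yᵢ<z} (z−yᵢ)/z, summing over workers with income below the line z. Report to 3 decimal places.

0.222

Poor units: KSh 20,000, KSh 40,000, KSh 110,000 (q = 3 of N = 9).
Gap ratios (z−y)/z: (170000−20000)/170000 = 0.8824; (170000−40000)/170000 = 0.7647; (170000−110000)/170000 = 0.3529.
Σ = 2.000000. Dividing by the full population N = 9 gives P₁ = 0.222.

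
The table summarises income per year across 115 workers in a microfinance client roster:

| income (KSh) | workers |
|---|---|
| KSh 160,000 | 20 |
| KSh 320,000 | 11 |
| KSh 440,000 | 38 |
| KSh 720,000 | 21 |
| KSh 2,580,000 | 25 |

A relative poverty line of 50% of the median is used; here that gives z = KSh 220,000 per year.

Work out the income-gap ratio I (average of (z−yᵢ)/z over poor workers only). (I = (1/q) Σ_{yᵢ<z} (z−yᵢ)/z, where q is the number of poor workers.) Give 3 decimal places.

Below the line: 20×KSh 160,000 (q = 20 of N = 115).
Relative gaps: 0.2727 (×20); sum = 5.454545.
The income-gap ratio divides by q (the poor only): 5.454545 / 20 = 0.273.

0.273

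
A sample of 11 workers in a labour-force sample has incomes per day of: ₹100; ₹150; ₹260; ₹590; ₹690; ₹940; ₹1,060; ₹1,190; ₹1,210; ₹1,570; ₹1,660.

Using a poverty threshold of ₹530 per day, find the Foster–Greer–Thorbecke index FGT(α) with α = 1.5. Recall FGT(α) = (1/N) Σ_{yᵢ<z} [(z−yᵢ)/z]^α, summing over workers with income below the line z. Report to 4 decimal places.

0.1547

Below z: ₹100, ₹150, ₹260 (q = 3 of N = 11).
Relative gaps: (530−100)/530 = 0.8113; (530−150)/530 = 0.7170; (530−260)/530 = 0.5094.
Raised to α = 1.5: 0.73078; 0.60710; 0.36361.
Sum = 1.701492; FGT(1.5) = 1.701492 / 11 = 0.1547.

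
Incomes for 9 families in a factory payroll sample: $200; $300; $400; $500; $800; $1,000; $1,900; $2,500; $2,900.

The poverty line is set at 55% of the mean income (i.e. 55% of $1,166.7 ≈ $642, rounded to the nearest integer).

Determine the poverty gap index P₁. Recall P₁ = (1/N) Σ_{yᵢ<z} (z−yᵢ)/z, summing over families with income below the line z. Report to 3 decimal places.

0.202

Below the line: $200, $300, $400, $500 (q = 4 of N = 9).
Normalized shortfalls: (642−200)/642 = 0.6885; (642−300)/642 = 0.5327; (642−400)/642 = 0.3769; (642−500)/642 = 0.2212.
Sum of shortfalls = 1.819315; P₁ averages over all N: 1.819315 / 9 = 0.202.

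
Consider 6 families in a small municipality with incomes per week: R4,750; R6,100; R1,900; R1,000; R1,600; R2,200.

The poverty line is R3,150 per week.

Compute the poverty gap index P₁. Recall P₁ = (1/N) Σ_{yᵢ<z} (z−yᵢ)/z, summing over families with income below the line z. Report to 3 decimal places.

Below the line: R1,000, R1,600, R1,900, R2,200 (q = 4 of N = 6).
Shortfall ratios: (3150−1000)/3150 = 0.6825; (3150−1600)/3150 = 0.4921; (3150−1900)/3150 = 0.3968; (3150−2200)/3150 = 0.3016.
Σ = 1.873016. Dividing by the full population N = 6 gives P₁ = 0.312.

0.312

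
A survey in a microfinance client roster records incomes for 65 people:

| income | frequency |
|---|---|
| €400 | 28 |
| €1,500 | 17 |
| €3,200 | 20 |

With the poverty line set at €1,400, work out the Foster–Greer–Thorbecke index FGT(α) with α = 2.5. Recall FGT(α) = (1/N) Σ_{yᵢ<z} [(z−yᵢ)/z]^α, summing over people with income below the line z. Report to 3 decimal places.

Poor units: 28×€400 (q = 28 of N = 65).
Normalized shortfalls: (1400−400)/1400 = 0.7143 (×28).
Raised to α = 2.5: 0.43120 (×28).
Sum = 12.073632; FGT(2.5) = 12.073632 / 65 = 0.186.

0.186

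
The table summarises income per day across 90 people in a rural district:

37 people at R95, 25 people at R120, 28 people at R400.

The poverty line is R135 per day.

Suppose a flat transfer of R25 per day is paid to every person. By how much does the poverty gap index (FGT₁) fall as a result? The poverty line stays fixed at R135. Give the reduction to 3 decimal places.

0.107

Before: below the line — 37×R95, 25×R120; poverty gap index (FGT₁) = 0.15267.
After the R25 transfer: below the line — 37×R120; poverty gap index (FGT₁) = 0.04568.
Reduction = 0.15267 − 0.04568 = 0.107.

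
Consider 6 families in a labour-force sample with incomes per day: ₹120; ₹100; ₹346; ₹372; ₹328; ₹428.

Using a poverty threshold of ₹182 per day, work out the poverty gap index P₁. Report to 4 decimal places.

Below z: ₹100, ₹120 (q = 2 of N = 6).
Normalized shortfalls: (182−100)/182 = 0.4505; (182−120)/182 = 0.3407.
Sum of shortfalls = 0.791209; P₁ averages over all N: 0.791209 / 6 = 0.1319.

0.1319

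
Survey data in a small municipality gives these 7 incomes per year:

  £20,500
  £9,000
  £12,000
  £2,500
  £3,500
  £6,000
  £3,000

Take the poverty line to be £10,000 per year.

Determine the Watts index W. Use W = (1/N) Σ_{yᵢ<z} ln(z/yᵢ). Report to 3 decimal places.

0.608

Below z: £2,500, £3,000, £3,500, £6,000, £9,000 (q = 5 of N = 7).
ln(z/y) terms: ln(10000/2500) = 1.3863; ln(10000/3000) = 1.2040; ln(10000/3500) = 1.0498; ln(10000/6000) = 0.5108; ln(10000/9000) = 0.1054.
W = 4.256275 / 7 = 0.608.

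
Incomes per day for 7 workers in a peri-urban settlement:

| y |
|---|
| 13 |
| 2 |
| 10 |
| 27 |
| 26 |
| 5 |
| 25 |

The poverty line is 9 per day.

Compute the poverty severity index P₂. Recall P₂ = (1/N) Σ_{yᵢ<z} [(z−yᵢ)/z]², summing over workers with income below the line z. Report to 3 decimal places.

Below the line: 2, 5 (q = 2 of N = 7).
Relative gaps: (9−2)/9 = 0.7778; (9−5)/9 = 0.4444.
Squared: 0.6049; 0.1975.
Sum = 0.802469; P₂ = 0.802469 / 7 = 0.115.

0.115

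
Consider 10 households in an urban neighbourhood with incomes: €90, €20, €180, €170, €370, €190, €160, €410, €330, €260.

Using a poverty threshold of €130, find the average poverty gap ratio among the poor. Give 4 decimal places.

0.5769

Below the line: €20, €90 (q = 2 of N = 10).
Shortfall ratios (z−y)/z: 0.8462, 0.3077; sum = 1.153846.
I averages over the q = 2 poor units only: 1.153846 / 2 = 0.5769.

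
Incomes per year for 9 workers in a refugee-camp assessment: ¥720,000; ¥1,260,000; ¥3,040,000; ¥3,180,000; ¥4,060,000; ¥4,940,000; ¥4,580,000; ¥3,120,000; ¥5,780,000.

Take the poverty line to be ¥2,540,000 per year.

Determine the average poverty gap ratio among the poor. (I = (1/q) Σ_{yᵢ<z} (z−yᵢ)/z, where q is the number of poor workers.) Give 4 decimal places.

Below the line: ¥720,000, ¥1,260,000 (q = 2 of N = 9).
Shortfall ratios (z−y)/z: 0.7165, 0.5039; sum = 1.220472.
The income-gap ratio divides by q (the poor only): 1.220472 / 2 = 0.6102.

0.6102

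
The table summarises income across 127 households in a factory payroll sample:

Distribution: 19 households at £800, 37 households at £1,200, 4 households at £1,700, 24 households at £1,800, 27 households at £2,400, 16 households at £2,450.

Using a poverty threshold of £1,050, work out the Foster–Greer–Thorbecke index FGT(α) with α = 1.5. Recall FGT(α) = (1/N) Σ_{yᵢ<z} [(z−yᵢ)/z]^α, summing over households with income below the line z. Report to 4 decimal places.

Below the line: 19×£800 (q = 19 of N = 127).
Relative gaps: (1050−800)/1050 = 0.2381 (×19).
Raised to α = 1.5: 0.11618 (×19).
Sum = 2.207393; FGT(1.5) = 2.207393 / 127 = 0.0174.

0.0174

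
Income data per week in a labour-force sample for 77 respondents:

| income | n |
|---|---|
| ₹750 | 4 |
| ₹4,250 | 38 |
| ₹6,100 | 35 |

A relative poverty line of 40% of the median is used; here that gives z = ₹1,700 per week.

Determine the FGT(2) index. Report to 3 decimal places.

0.016

Below z: 4×₹750 (q = 4 of N = 77).
Gap ratios (z−y)/z: (1700−750)/1700 = 0.5588 (×4).
Squared: 0.3123 (×4).
Sum = 1.249135; P₂ = 1.249135 / 77 = 0.016.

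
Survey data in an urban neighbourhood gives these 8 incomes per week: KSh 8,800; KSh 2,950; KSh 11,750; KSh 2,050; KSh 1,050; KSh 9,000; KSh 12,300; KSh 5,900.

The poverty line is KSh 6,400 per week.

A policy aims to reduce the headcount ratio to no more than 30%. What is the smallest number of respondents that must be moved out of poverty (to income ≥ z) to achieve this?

2

4 of the 8 respondents are poor, so H = 4/8 = 0.500.
A headcount ratio of at most 30% allows at most ⌊0.30 × 8⌋ = 2 poor respondents.
So at least 4 − 2 = 2 must be lifted.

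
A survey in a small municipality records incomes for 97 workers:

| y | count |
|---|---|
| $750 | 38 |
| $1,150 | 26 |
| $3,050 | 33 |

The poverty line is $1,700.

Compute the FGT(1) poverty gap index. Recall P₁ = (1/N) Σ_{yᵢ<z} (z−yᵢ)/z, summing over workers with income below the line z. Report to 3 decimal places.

0.306

Incomes under z: 38×$750, 26×$1,150 (q = 64 of N = 97).
Shortfall ratios: (1700−750)/1700 = 0.5588 (×38); (1700−1150)/1700 = 0.3235 (×26).
Σ = 29.647059. Dividing by the full population N = 97 gives P₁ = 0.306.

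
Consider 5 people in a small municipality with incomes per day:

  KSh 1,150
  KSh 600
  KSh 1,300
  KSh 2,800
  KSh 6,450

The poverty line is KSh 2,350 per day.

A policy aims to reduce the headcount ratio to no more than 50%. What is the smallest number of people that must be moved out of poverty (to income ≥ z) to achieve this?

1

3 of the 5 people are poor, so H = 3/5 = 0.600.
A headcount ratio of at most 50% allows at most ⌊0.50 × 5⌋ = 2 poor people.
So at least 3 − 2 = 1 must be lifted.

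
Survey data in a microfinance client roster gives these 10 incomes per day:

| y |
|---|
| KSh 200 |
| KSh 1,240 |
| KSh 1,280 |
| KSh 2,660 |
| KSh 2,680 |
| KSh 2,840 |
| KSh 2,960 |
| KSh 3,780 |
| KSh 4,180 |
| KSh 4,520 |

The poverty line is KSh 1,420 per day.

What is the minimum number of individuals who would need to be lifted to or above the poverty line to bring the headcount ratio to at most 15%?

Currently q = 3 of N = 10 are below the line (H = 0.300).
A headcount ratio of at most 15% allows at most ⌊0.15 × 10⌋ = 1 poor individuals.
So at least 3 − 1 = 2 must be lifted.

2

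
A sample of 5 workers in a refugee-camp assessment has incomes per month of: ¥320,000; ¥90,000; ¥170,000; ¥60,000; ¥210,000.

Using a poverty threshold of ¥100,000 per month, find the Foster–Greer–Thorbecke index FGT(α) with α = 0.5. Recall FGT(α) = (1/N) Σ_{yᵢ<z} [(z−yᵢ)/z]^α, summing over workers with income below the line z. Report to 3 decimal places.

0.190

Below z: ¥60,000, ¥90,000 (q = 2 of N = 5).
Shortfall ratios: (100000−60000)/100000 = 0.4000; (100000−90000)/100000 = 0.1000.
Raised to α = 0.5: 0.63246; 0.31623.
Sum = 0.948683; FGT(0.5) = 0.948683 / 5 = 0.190.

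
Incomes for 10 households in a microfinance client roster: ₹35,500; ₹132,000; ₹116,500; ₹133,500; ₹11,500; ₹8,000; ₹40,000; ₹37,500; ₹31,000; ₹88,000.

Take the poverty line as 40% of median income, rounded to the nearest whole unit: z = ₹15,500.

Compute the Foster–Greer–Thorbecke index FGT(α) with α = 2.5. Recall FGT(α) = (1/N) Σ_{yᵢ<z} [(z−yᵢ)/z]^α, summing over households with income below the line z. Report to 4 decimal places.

Below z: ₹8,000, ₹11,500 (q = 2 of N = 10).
Shortfall ratios: (15500−8000)/15500 = 0.4839; (15500−11500)/15500 = 0.2581.
Raised to α = 2.5: 0.16286; 0.03383.
Sum = 0.196695; FGT(2.5) = 0.196695 / 10 = 0.0197.

0.0197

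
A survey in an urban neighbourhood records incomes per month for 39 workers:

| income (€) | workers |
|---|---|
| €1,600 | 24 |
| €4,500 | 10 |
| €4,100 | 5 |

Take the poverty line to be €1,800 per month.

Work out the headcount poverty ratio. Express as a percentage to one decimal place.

61.5%

24 of the 39 workers have income below €1,800.
H = 24/39 = 61.5%.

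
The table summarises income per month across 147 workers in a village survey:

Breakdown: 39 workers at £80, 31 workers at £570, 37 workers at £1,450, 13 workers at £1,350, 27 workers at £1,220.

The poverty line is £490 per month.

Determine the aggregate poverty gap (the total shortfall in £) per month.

£15,990

Incomes under z: 39×£80 (q = 39 of N = 147).
Individual gaps: 39×(490−80) = 15990.
Aggregate gap = £15,990.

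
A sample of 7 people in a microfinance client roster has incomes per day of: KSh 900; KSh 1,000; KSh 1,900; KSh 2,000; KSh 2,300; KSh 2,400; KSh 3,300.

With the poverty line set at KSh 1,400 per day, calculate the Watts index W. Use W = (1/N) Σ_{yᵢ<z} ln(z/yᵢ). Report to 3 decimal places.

Poor units: KSh 900, KSh 1,000 (q = 2 of N = 7).
Log gaps: ln(1400/900) = 0.4418; ln(1400/1000) = 0.3365.
W = 0.778305 / 7 = 0.111.

0.111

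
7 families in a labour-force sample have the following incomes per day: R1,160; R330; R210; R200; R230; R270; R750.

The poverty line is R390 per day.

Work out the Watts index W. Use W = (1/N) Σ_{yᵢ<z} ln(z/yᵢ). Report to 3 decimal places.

0.336

Poor units: R200, R210, R230, R270, R330 (q = 5 of N = 7).
Log shortfalls: ln(390/200) = 0.6678; ln(390/210) = 0.6190; ln(390/230) = 0.5281; ln(390/270) = 0.3677; ln(390/330) = 0.1671.
W = 2.349715 / 7 = 0.336.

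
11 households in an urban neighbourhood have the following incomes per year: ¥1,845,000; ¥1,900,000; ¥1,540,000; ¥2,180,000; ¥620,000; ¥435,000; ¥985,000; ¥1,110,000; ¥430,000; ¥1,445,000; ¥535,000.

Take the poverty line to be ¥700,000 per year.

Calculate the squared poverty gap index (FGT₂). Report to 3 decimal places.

0.033

Below the line: ¥430,000, ¥435,000, ¥535,000, ¥620,000 (q = 4 of N = 11).
Gap ratios (z−y)/z: (700000−430000)/700000 = 0.3857; (700000−435000)/700000 = 0.3786; (700000−535000)/700000 = 0.2357; (700000−620000)/700000 = 0.1143.
Squared: 0.1488; 0.1433; 0.0556; 0.0131.
Sum = 0.360714; P₂ = 0.360714 / 11 = 0.033.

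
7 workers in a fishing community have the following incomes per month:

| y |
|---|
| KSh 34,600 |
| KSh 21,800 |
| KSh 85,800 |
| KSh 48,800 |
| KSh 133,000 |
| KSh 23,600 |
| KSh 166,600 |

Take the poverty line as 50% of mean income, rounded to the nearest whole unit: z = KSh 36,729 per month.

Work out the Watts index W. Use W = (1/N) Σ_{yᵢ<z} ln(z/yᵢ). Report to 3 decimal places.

Incomes under z: KSh 21,800, KSh 23,600, KSh 34,600 (q = 3 of N = 7).
Log gaps: ln(36729/21800) = 0.5217; ln(36729/23600) = 0.4423; ln(36729/34600) = 0.0597.
W = 1.023690 / 7 = 0.146.

0.146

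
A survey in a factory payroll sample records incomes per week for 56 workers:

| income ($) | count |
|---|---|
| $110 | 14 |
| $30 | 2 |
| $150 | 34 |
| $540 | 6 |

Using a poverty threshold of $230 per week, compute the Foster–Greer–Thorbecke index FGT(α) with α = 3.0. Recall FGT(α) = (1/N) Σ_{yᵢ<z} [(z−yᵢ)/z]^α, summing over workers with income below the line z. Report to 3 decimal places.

0.085

Incomes under z: 2×$30, 14×$110, 34×$150 (q = 50 of N = 56).
Gap ratios (z−y)/z: (230−30)/230 = 0.8696 (×2); (230−110)/230 = 0.5217 (×14); (230−150)/230 = 0.3478 (×34).
Raised to α = 3.0: 0.65752 (×2); 0.14202 (×14); 0.04208 (×34).
Sum = 4.734117; FGT(3.0) = 4.734117 / 56 = 0.085.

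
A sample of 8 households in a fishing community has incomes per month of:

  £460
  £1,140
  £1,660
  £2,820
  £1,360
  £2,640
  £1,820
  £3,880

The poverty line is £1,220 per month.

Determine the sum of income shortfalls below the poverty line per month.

Incomes under z: £460, £1,140 (q = 2 of N = 8).
Individual gaps: 1220−460 = 760; 1220−1140 = 80.
Aggregate gap = £840.

£840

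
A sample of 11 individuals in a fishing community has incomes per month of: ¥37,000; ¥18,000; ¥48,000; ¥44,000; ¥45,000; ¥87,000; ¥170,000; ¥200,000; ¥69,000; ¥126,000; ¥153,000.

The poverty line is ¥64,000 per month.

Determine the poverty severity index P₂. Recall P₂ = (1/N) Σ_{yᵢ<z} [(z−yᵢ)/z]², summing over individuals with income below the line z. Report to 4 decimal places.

Poor units: ¥18,000, ¥37,000, ¥44,000, ¥45,000, ¥48,000 (q = 5 of N = 11).
Shortfall ratios: (64000−18000)/64000 = 0.7188; (64000−37000)/64000 = 0.4219; (64000−44000)/64000 = 0.3125; (64000−45000)/64000 = 0.2969; (64000−48000)/64000 = 0.2500.
Squared: 0.5166; 0.1780; 0.0977; 0.0881; 0.0625.
Sum = 0.942871; P₂ = 0.942871 / 11 = 0.0857.

0.0857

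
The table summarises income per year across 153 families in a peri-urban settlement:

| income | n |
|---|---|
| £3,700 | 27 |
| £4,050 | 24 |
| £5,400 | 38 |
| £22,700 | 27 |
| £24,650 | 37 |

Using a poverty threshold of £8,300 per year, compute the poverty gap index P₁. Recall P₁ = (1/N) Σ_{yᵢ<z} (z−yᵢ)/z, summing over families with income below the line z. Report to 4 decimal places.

0.2649

Poor units: 27×£3,700, 24×£4,050, 38×£5,400 (q = 89 of N = 153).
Gap ratios (z−y)/z: (8300−3700)/8300 = 0.5542 (×27); (8300−4050)/8300 = 0.5120 (×24); (8300−5400)/8300 = 0.3494 (×38).
Σ = 40.530120. Dividing by the full population N = 153 gives P₁ = 0.2649.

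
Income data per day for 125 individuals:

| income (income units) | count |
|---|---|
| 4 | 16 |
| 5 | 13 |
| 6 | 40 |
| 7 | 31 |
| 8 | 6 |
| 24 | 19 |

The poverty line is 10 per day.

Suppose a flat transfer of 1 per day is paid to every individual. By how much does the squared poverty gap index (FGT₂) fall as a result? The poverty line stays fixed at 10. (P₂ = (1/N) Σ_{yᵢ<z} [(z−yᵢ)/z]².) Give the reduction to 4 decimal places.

0.0597

Before: below the line — 16×4, 13×5, 40×6, 31×7, 6×8; squared poverty gap index (FGT₂) = 0.147520.
After the 1 transfer: below the line — 16×5, 13×6, 40×7, 31×8, 6×9; squared poverty gap index (FGT₂) = 0.087840.
Reduction = 0.147520 − 0.087840 = 0.0597.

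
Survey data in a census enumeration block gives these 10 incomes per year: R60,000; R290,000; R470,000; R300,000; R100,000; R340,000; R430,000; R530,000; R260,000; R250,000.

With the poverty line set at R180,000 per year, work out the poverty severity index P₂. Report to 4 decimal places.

Poor units: R60,000, R100,000 (q = 2 of N = 10).
Relative gaps: (180000−60000)/180000 = 0.6667; (180000−100000)/180000 = 0.4444.
Squared: 0.4444; 0.1975.
Sum = 0.641975; P₂ = 0.641975 / 10 = 0.0642.

0.0642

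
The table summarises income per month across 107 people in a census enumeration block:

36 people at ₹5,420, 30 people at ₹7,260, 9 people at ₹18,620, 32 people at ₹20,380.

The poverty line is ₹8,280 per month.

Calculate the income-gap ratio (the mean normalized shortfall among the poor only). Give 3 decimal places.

Below the line: 36×₹5,420, 30×₹7,260 (q = 66 of N = 107).
Shortfall ratios (z−y)/z: 0.3454 (×36), 0.1232 (×30); sum = 16.130435.
I averages over the q = 66 poor units only: 16.130435 / 66 = 0.244.

0.244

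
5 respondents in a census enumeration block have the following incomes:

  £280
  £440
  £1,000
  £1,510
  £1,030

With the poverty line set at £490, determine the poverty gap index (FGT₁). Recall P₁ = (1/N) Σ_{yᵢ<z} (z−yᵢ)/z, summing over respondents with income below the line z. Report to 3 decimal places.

0.106

Incomes under z: £280, £440 (q = 2 of N = 5).
Normalized shortfalls: (490−280)/490 = 0.4286; (490−440)/490 = 0.1020.
Sum of shortfalls = 0.530612; P₁ averages over all N: 0.530612 / 5 = 0.106.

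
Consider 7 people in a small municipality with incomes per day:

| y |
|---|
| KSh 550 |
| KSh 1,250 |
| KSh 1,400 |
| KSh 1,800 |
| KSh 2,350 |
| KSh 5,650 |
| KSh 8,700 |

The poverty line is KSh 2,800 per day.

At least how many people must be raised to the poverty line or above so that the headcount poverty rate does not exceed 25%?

4

Currently q = 5 of N = 7 are below the line (H = 0.714).
A headcount ratio of at most 25% allows at most ⌊0.25 × 7⌋ = 1 poor people.
So at least 5 − 1 = 4 must be lifted.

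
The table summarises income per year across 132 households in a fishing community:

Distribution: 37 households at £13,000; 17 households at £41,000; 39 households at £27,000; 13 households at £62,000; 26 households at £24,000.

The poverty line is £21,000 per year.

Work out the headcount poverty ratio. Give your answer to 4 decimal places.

0.2803

37 of the 132 households have income below £21,000.
H = 37/132 = 0.2803.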